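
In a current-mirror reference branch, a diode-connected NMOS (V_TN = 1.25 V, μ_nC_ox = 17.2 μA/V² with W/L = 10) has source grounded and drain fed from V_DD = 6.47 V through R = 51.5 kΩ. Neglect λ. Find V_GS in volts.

V_GS = 2.23 V

With gate tied to drain, V_GS = V_DS ≥ V_GS − V_TN, so the device is in saturation.
k_n = μ_nC_ox · (W/L) = 0.172 mA/V².
KCL at the drain: ½ k_n (V_GS − V_TN)² = (V_DD − V_GS)/R.
Let x = V_GS − 1.25. Then 4.43 x² + x − 5.22 = 0, giving x = 0.979 V (positive root), so V_GS = 2.23 V.
I_D = (V_DD − V_GS)/R = (6.47 − 2.23) / 51.5 = 0.0824 mA.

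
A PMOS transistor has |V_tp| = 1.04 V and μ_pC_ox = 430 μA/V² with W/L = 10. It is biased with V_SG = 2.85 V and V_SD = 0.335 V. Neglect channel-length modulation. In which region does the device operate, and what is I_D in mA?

Triode; I_D = 2.37 mA

k_p = μ_pC_ox · (W/L) = 4.3 mA/V².
V_ov = V_SG − |V_tp| = 2.85 − 1.04 = 1.81 V.
Since V_SD = 0.335 V < V_ov = 1.81 V, the device is in the triode region.
I_D = k_p [V_ov · V_SD − ½ V_SD²] = 4.3 × [1.81 × 0.335 − 0.5 × 0.335²] = 2.37 mA.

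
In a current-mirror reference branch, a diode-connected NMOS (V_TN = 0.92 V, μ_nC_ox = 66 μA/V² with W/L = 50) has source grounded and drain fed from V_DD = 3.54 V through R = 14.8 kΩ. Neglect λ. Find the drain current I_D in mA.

I_D = 0.156 mA

With gate tied to drain, V_GS = V_DS ≥ V_GS − V_TN, so the device is in saturation.
k_n = μ_nC_ox · (W/L) = 3.3 mA/V².
KCL at the drain: ½ k_n (V_GS − V_TN)² = (V_DD − V_GS)/R.
Let x = V_GS − 0.92. Then 24.4 x² + x − 2.62 = 0, giving x = 0.308 V (positive root), so V_GS = 1.23 V.
I_D = (V_DD − V_GS)/R = (3.54 − 1.23) / 14.8 = 0.156 mA.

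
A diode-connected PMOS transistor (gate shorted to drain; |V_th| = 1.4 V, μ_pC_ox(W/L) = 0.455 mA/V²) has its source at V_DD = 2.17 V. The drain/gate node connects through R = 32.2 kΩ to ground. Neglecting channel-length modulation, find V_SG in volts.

V_SG = 1.66 V

With gate tied to drain, V_SG = V_SD ≥ V_SG − |V_th|, so the device is in saturation.
KCL at the drain: ½ k_p (V_SG − |V_th|)² = (V_DD − V_SG)/R.
Let x = V_SG − 1.4. Then 7.33 x² + x − 0.77 = 0, giving x = 0.263 V (positive root), so V_SG = 1.66 V.
I_D = (V_DD − V_SG)/R = (2.17 − 1.66) / 32.2 = 0.0157 mA.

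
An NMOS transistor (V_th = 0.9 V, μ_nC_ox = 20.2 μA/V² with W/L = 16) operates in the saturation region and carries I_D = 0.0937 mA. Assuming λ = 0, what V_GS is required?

V_GS = 1.66 V

k_n = μ_nC_ox · (W/L) = 0.3232 mA/V².
In saturation I_D = ½ k_n (V_GS − V_th)², so V_GS − V_th = √(2 I_D / k_n) = √(2 × 0.0937 / 0.3232) = 0.761 V.
V_GS = 0.9 + 0.761 = 1.66 V.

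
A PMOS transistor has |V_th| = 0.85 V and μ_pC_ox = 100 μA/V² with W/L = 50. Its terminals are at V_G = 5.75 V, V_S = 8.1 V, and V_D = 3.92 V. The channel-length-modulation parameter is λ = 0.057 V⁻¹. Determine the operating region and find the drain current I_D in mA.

Saturation; I_D = 6.97 mA

V_SG = V_S − V_G = 8.1 − 5.75 = 2.35 V; V_SD = V_S − V_D = 8.1 − 3.92 = 4.18 V.
k_p = μ_pC_ox · (W/L) = 5 mA/V².
V_ov = V_SG − |V_th| = 2.35 − 0.85 = 1.5 V.
Since V_SD = 4.18 V ≥ V_ov = 1.5 V, the device is in saturation.
I_D = ½ k_p V_ov² (1 + λ V_SD) = 0.5 × 5 × 1.5² × (1 + 0.057 × 4.18) = 6.97 mA.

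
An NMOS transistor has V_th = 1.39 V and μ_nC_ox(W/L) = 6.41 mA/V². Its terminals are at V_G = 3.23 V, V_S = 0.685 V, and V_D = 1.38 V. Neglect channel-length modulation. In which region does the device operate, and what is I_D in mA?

Triode; I_D = 3.60 mA

V_GS = V_G − V_S = 3.23 − 0.685 = 2.54 V; V_DS = V_D − V_S = 1.38 − 0.685 = 0.695 V.
V_ov = V_GS − V_th = 2.54 − 1.39 = 1.16 V.
Since V_DS = 0.695 V < V_ov = 1.16 V, the device is in the triode region.
I_D = k_n [V_ov · V_DS − ½ V_DS²] = 6.41 × [1.16 × 0.695 − 0.5 × 0.695²] = 3.6 mA.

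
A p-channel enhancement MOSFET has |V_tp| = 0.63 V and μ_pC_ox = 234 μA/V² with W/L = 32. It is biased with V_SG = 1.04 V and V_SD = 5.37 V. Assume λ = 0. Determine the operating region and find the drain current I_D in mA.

Saturation; I_D = 0.629 mA

k_p = μ_pC_ox · (W/L) = 7.488 mA/V².
V_ov = V_SG − |V_tp| = 1.04 − 0.63 = 0.41 V.
Since V_SD = 5.37 V ≥ V_ov = 0.41 V, the device is in saturation.
I_D = ½ k_p V_ov² = 0.5 × 7.488 × 0.41² = 0.629 mA.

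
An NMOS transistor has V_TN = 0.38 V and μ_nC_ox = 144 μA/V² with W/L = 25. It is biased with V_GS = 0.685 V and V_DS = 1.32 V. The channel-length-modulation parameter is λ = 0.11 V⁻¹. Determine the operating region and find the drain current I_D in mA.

k_n = μ_nC_ox · (W/L) = 3.6 mA/V².
V_ov = V_GS − V_TN = 0.685 − 0.38 = 0.305 V.
Since V_DS = 1.32 V ≥ V_ov = 0.305 V, the device is in saturation.
I_D = ½ k_n V_ov² (1 + λ V_DS) = 0.5 × 3.6 × 0.305² × (1 + 0.11 × 1.32) = 0.192 mA.

Saturation; I_D = 0.192 mA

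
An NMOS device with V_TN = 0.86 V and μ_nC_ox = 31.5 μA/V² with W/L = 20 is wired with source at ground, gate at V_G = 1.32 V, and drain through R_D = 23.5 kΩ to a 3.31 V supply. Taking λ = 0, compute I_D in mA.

V_GS = V_G = 1.32 V, so V_ov = 1.32 − 0.86 = 0.46 V.
k_n = μ_nC_ox · (W/L) = 0.63 mA/V².
Assume saturation: I_D = ½ k_n V_ov² = 0.5 × 0.63 × 0.46² = 0.0667 mA, giving V_DS = V_DD − I_D R_D = 3.31 − 0.0667 × 23.5 = 1.74 V.
V_DS = 1.74 V ≥ V_ov = 0.46 V, confirming saturation.

I_D = 0.0667 mA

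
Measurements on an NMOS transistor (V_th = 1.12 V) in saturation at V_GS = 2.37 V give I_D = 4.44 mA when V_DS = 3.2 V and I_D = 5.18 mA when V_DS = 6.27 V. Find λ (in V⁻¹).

λ = 0.0657 V⁻¹

With V_GS fixed, I_D ∝ (1 + λ V_DS) in saturation, so I_D2/I_D1 = (1 + λ V_DS2)/(1 + λ V_DS1).
5.18/4.44 = 1.167 = (1 + 6.27 λ)/(1 + 3.2 λ).
Solving: λ (I_D1 V_DS2 − I_D2 V_DS1) = I_D2 − I_D1, so λ = (5.18 − 4.44) / (4.44 × 6.27 − 5.18 × 3.2) = 0.74 / 11.3 = 0.0657 V⁻¹.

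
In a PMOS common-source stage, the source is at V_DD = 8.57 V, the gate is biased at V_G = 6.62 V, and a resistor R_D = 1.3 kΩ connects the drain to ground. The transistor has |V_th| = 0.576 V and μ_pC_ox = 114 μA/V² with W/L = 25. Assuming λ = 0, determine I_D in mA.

I_D = 2.69 mA

V_SG = V_DD − V_G = 8.57 − 6.62 = 1.95 V, so V_ov = 1.95 − 0.576 = 1.37 V.
k_p = μ_pC_ox · (W/L) = 2.85 mA/V².
Assume saturation: I_D = ½ k_p V_ov² = 0.5 × 2.85 × 1.37² = 2.69 mA, giving V_SD = V_DD − I_D R_D = 8.57 − 2.69 × 1.3 = 5.07 V.
V_SD = 5.07 V ≥ V_ov = 1.37 V, confirming saturation.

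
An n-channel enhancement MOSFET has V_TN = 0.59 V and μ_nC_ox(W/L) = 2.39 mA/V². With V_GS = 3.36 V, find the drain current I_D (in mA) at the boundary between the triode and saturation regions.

I_D = 9.17 mA

At the boundary V_DS = V_ov = V_GS − V_TN = 3.36 − 0.59 = 2.77 V.
I_D = ½ k_n V_ov² = 0.5 × 2.39 × 2.77² = 9.17 mA.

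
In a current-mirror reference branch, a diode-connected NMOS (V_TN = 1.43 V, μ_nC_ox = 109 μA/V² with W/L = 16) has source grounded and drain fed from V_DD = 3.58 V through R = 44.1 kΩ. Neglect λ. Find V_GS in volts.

With gate tied to drain, V_GS = V_DS ≥ V_GS − V_TN, so the device is in saturation.
k_n = μ_nC_ox · (W/L) = 1.744 mA/V².
KCL at the drain: ½ k_n (V_GS − V_TN)² = (V_DD − V_GS)/R.
Let x = V_GS − 1.43. Then 38.5 x² + x − 2.15 = 0, giving x = 0.224 V (positive root), so V_GS = 1.65 V.
I_D = (V_DD − V_GS)/R = (3.58 − 1.65) / 44.1 = 0.0437 mA.

V_GS = 1.65 V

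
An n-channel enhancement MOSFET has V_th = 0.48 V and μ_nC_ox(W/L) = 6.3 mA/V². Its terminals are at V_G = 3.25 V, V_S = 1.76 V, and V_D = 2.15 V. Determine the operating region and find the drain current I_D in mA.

Triode; I_D = 2.00 mA

V_GS = V_G − V_S = 3.25 − 1.76 = 1.49 V; V_DS = V_D − V_S = 2.15 − 1.76 = 0.39 V.
V_ov = V_GS − V_th = 1.49 − 0.48 = 1.01 V.
Since V_DS = 0.39 V < V_ov = 1.01 V, the device is in the triode region.
I_D = k_n [V_ov · V_DS − ½ V_DS²] = 6.3 × [1.01 × 0.39 − 0.5 × 0.39²] = 2 mA.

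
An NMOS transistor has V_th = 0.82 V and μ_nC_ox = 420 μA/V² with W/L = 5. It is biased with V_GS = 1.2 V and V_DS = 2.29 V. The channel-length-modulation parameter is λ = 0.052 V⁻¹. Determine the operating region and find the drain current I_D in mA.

Saturation; I_D = 0.170 mA

k_n = μ_nC_ox · (W/L) = 2.1 mA/V².
V_ov = V_GS − V_th = 1.2 − 0.82 = 0.38 V.
Since V_DS = 2.29 V ≥ V_ov = 0.38 V, the device is in saturation.
I_D = ½ k_n V_ov² (1 + λ V_DS) = 0.5 × 2.1 × 0.38² × (1 + 0.052 × 2.29) = 0.17 mA.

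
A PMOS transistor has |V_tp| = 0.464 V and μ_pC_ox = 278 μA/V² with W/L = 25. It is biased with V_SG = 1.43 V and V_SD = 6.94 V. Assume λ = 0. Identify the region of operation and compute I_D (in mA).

Saturation; I_D = 3.24 mA

k_p = μ_pC_ox · (W/L) = 6.95 mA/V².
V_ov = V_SG − |V_tp| = 1.43 − 0.464 = 0.966 V.
Since V_SD = 6.94 V ≥ V_ov = 0.966 V, the device is in saturation.
I_D = ½ k_p V_ov² = 0.5 × 6.95 × 0.966² = 3.24 mA.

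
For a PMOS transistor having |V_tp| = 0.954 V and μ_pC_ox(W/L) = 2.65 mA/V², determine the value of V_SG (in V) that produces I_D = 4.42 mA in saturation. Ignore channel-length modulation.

V_SG = 2.78 V

In saturation I_D = ½ k_p (V_SG − |V_tp|)², so V_SG − |V_tp| = √(2 I_D / k_p) = √(2 × 4.42 / 2.65) = 1.83 V.
V_SG = 0.954 + 1.83 = 2.78 V.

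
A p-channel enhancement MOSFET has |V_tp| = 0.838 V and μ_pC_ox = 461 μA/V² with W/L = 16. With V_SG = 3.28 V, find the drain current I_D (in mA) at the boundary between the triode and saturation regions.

I_D = 22.0 mA

At the boundary V_SD = V_ov = V_SG − |V_tp| = 3.28 − 0.838 = 2.44 V.
k_p = μ_pC_ox · (W/L) = 7.376 mA/V².
I_D = ½ k_p V_ov² = 0.5 × 7.376 × 2.44² = 22 mA.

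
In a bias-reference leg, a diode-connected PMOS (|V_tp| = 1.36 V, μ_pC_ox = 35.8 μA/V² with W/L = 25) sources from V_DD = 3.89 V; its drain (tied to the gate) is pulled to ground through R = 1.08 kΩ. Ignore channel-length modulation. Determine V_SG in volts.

V_SG = 2.84 V

With gate tied to drain, V_SG = V_SD ≥ V_SG − |V_tp|, so the device is in saturation.
k_p = μ_pC_ox · (W/L) = 0.895 mA/V².
KCL at the drain: ½ k_p (V_SG − |V_tp|)² = (V_DD − V_SG)/R.
Let x = V_SG − 1.36. Then 0.483 x² + x − 2.53 = 0, giving x = 1.48 V (positive root), so V_SG = 2.84 V.
I_D = (V_DD − V_SG)/R = (3.89 − 2.84) / 1.08 = 0.976 mA.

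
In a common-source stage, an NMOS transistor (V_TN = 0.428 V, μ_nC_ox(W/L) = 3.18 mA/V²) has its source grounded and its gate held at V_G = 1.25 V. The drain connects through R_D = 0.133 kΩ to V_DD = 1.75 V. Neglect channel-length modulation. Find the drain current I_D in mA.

V_GS = V_G = 1.25 V, so V_ov = 1.25 − 0.428 = 0.822 V.
Assume saturation: I_D = ½ k_n V_ov² = 0.5 × 3.18 × 0.822² = 1.07 mA, giving V_DS = V_DD − I_D R_D = 1.75 − 1.07 × 0.133 = 1.61 V.
V_DS = 1.61 V ≥ V_ov = 0.822 V, confirming saturation.

I_D = 1.07 mA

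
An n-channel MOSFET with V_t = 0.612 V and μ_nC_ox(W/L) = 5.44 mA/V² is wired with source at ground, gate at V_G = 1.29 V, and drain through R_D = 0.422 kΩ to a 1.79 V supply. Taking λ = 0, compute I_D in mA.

V_GS = V_G = 1.29 V, so V_ov = 1.29 − 0.612 = 0.678 V.
Assume saturation: I_D = ½ k_n V_ov² = 0.5 × 5.44 × 0.678² = 1.25 mA, giving V_DS = V_DD − I_D R_D = 1.79 − 1.25 × 0.422 = 1.26 V.
V_DS = 1.26 V ≥ V_ov = 0.678 V, confirming saturation.

I_D = 1.25 mA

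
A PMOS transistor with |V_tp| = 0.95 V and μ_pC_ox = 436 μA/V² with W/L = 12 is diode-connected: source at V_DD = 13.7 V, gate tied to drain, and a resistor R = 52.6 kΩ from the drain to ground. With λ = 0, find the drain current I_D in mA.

I_D = 0.237 mA

With gate tied to drain, V_SG = V_SD ≥ V_SG − |V_tp|, so the device is in saturation.
k_p = μ_pC_ox · (W/L) = 5.232 mA/V².
KCL at the drain: ½ k_p (V_SG − |V_tp|)² = (V_DD − V_SG)/R.
Let x = V_SG − 0.95. Then 138 x² + x − 12.75 = 0, giving x = 0.301 V (positive root), so V_SG = 1.25 V.
I_D = (V_DD − V_SG)/R = (13.7 − 1.25) / 52.6 = 0.237 mA.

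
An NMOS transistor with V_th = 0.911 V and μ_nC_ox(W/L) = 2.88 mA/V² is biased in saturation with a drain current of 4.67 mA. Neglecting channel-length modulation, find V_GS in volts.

In saturation I_D = ½ k_n (V_GS − V_th)², so V_GS − V_th = √(2 I_D / k_n) = √(2 × 4.67 / 2.88) = 1.8 V.
V_GS = 0.911 + 1.8 = 2.71 V.

V_GS = 2.71 V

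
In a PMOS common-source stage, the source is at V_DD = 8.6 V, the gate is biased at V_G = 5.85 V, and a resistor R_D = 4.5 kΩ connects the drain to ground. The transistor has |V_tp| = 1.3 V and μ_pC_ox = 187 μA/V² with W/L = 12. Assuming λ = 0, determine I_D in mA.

I_D = 1.75 mA

V_SG = V_DD − V_G = 8.6 − 5.85 = 2.75 V, so V_ov = 2.75 − 1.3 = 1.45 V.
k_p = μ_pC_ox · (W/L) = 2.244 mA/V².
Assume saturation: I_D = ½ k_p V_ov² = 0.5 × 2.244 × 1.45² = 2.36 mA, giving V_SD = V_DD − I_D R_D = 8.6 − 2.36 × 4.5 = -2.02 V.
But -2.02 V < V_ov = 1.45 V, so the device is actually in triode.
In triode I_D = k_p[V_ov V_SD − ½ V_SD²] and I_D = (V_DD − V_SD)/R_D. Equating: 5.05 V_SD² − 15.64 V_SD + 8.6 = 0, giving V_SD = 0.715 V (the root below V_ov).
I_D = (8.6 − 0.715) / 4.5 = 1.75 mA.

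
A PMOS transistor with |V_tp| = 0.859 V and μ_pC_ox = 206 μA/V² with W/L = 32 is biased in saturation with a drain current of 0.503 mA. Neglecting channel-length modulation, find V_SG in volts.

k_p = μ_pC_ox · (W/L) = 6.592 mA/V².
In saturation I_D = ½ k_p (V_SG − |V_tp|)², so V_SG − |V_tp| = √(2 I_D / k_p) = √(2 × 0.503 / 6.592) = 0.391 V.
V_SG = 0.859 + 0.391 = 1.25 V.

V_SG = 1.25 V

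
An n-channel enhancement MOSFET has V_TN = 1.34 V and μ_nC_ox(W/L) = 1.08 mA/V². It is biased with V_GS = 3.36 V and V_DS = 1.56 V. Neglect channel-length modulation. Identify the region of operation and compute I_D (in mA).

Triode; I_D = 2.09 mA

V_ov = V_GS − V_TN = 3.36 − 1.34 = 2.02 V.
Since V_DS = 1.56 V < V_ov = 2.02 V, the device is in the triode region.
I_D = k_n [V_ov · V_DS − ½ V_DS²] = 1.08 × [2.02 × 1.56 − 0.5 × 1.56²] = 2.09 mA.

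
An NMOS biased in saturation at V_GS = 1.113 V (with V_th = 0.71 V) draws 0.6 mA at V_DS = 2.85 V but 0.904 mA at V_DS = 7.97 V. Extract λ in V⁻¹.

With V_GS fixed, I_D ∝ (1 + λ V_DS) in saturation, so I_D2/I_D1 = (1 + λ V_DS2)/(1 + λ V_DS1).
0.904/0.6 = 1.507 = (1 + 7.97 λ)/(1 + 2.85 λ).
Solving: λ (I_D1 V_DS2 − I_D2 V_DS1) = I_D2 − I_D1, so λ = (0.904 − 0.6) / (0.6 × 7.97 − 0.904 × 2.85) = 0.304 / 2.21 = 0.138 V⁻¹.

λ = 0.138 V⁻¹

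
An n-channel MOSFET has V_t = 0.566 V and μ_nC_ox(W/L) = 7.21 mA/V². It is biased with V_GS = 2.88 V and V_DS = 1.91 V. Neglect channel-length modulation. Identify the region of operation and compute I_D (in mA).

Triode; I_D = 18.7 mA

V_ov = V_GS − V_t = 2.88 − 0.566 = 2.31 V.
Since V_DS = 1.91 V < V_ov = 2.31 V, the device is in the triode region.
I_D = k_n [V_ov · V_DS − ½ V_DS²] = 7.21 × [2.31 × 1.91 − 0.5 × 1.91²] = 18.7 mA.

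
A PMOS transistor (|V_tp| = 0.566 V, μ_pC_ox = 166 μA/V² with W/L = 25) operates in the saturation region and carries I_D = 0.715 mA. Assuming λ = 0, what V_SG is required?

k_p = μ_pC_ox · (W/L) = 4.15 mA/V².
In saturation I_D = ½ k_p (V_SG − |V_tp|)², so V_SG − |V_tp| = √(2 I_D / k_p) = √(2 × 0.715 / 4.15) = 0.587 V.
V_SG = 0.566 + 0.587 = 1.15 V.

V_SG = 1.15 V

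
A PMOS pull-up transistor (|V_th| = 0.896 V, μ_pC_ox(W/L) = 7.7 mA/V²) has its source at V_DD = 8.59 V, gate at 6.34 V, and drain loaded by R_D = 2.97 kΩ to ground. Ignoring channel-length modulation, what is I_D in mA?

V_SG = V_DD − V_G = 8.59 − 6.34 = 2.25 V, so V_ov = 2.25 − 0.896 = 1.35 V.
Assume saturation: I_D = ½ k_p V_ov² = 0.5 × 7.7 × 1.35² = 7.06 mA, giving V_SD = V_DD − I_D R_D = 8.59 − 7.06 × 2.97 = -12.4 V.
But -12.4 V < V_ov = 1.35 V, so the device is actually in triode.
In triode I_D = k_p[V_ov V_SD − ½ V_SD²] and I_D = (V_DD − V_SD)/R_D. Equating: 11.4 V_SD² − 31.96 V_SD + 8.59 = 0, giving V_SD = 0.301 V (the root below V_ov).
I_D = (8.59 − 0.301) / 2.97 = 2.79 mA.

I_D = 2.79 mA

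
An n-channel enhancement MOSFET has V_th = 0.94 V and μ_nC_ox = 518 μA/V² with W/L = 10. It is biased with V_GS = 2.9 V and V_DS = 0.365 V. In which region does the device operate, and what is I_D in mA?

Triode; I_D = 3.36 mA

k_n = μ_nC_ox · (W/L) = 5.18 mA/V².
V_ov = V_GS − V_th = 2.9 − 0.94 = 1.96 V.
Since V_DS = 0.365 V < V_ov = 1.96 V, the device is in the triode region.
I_D = k_n [V_ov · V_DS − ½ V_DS²] = 5.18 × [1.96 × 0.365 − 0.5 × 0.365²] = 3.36 mA.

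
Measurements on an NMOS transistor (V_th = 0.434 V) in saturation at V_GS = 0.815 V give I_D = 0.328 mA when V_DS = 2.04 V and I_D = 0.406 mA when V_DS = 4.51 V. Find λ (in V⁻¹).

λ = 0.120 V⁻¹

With V_GS fixed, I_D ∝ (1 + λ V_DS) in saturation, so I_D2/I_D1 = (1 + λ V_DS2)/(1 + λ V_DS1).
0.406/0.328 = 1.238 = (1 + 4.51 λ)/(1 + 2.04 λ).
Solving: λ (I_D1 V_DS2 − I_D2 V_DS1) = I_D2 − I_D1, so λ = (0.406 − 0.328) / (0.328 × 4.51 − 0.406 × 2.04) = 0.078 / 0.651 = 0.12 V⁻¹.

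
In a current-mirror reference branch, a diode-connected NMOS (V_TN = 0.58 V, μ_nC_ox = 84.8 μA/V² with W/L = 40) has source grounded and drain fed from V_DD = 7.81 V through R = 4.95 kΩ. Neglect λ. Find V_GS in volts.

With gate tied to drain, V_GS = V_DS ≥ V_GS − V_TN, so the device is in saturation.
k_n = μ_nC_ox · (W/L) = 3.392 mA/V².
KCL at the drain: ½ k_n (V_GS − V_TN)² = (V_DD − V_GS)/R.
Let x = V_GS − 0.58. Then 8.4 x² + x − 7.23 = 0, giving x = 0.87 V (positive root), so V_GS = 1.45 V.
I_D = (V_DD − V_GS)/R = (7.81 − 1.45) / 4.95 = 1.28 mA.

V_GS = 1.45 V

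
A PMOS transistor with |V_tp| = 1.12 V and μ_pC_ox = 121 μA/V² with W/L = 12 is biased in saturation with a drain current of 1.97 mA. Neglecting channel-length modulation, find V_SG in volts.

k_p = μ_pC_ox · (W/L) = 1.452 mA/V².
In saturation I_D = ½ k_p (V_SG − |V_tp|)², so V_SG − |V_tp| = √(2 I_D / k_p) = √(2 × 1.97 / 1.452) = 1.65 V.
V_SG = 1.12 + 1.65 = 2.77 V.

V_SG = 2.77 V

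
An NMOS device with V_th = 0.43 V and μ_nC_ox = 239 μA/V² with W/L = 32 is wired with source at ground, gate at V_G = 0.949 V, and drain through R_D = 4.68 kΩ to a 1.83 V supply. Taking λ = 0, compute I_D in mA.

V_GS = V_G = 0.949 V, so V_ov = 0.949 − 0.43 = 0.519 V.
k_n = μ_nC_ox · (W/L) = 7.648 mA/V².
Assume saturation: I_D = ½ k_n V_ov² = 0.5 × 7.648 × 0.519² = 1.03 mA, giving V_DS = V_DD − I_D R_D = 1.83 − 1.03 × 4.68 = -2.99 V.
But -2.99 V < V_ov = 0.519 V, so the device is actually in triode.
In triode I_D = k_n[V_ov V_DS − ½ V_DS²] and I_D = (V_DD − V_DS)/R_D. Equating: 17.9 V_DS² − 19.58 V_DS + 1.83 = 0, giving V_DS = 0.103 V (the root below V_ov).
I_D = (1.83 − 0.103) / 4.68 = 0.369 mA.

I_D = 0.369 mA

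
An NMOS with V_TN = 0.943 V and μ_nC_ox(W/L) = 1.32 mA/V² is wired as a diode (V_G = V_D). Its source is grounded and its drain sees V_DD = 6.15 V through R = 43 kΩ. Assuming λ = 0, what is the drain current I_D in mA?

With gate tied to drain, V_GS = V_DS ≥ V_GS − V_TN, so the device is in saturation.
KCL at the drain: ½ k_n (V_GS − V_TN)² = (V_DD − V_GS)/R.
Let x = V_GS − 0.943. Then 28.4 x² + x − 5.207 = 0, giving x = 0.411 V (positive root), so V_GS = 1.35 V.
I_D = (V_DD − V_GS)/R = (6.15 − 1.35) / 43 = 0.112 mA.

I_D = 0.112 mA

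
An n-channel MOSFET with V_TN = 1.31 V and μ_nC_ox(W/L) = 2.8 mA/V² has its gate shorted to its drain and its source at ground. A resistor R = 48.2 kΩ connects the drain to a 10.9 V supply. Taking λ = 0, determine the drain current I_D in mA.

With gate tied to drain, V_GS = V_DS ≥ V_GS − V_TN, so the device is in saturation.
KCL at the drain: ½ k_n (V_GS − V_TN)² = (V_DD − V_GS)/R.
Let x = V_GS − 1.31. Then 67.5 x² + x − 9.59 = 0, giving x = 0.37 V (positive root), so V_GS = 1.68 V.
I_D = (V_DD − V_GS)/R = (10.9 − 1.68) / 48.2 = 0.191 mA.

I_D = 0.191 mA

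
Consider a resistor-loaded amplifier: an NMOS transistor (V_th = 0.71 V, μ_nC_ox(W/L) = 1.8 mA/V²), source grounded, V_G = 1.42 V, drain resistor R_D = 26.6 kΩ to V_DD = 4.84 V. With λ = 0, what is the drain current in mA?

V_GS = V_G = 1.42 V, so V_ov = 1.42 − 0.71 = 0.71 V.
Assume saturation: I_D = ½ k_n V_ov² = 0.5 × 1.8 × 0.71² = 0.454 mA, giving V_DS = V_DD − I_D R_D = 4.84 − 0.454 × 26.6 = -7.23 V.
But -7.23 V < V_ov = 0.71 V, so the device is actually in triode.
In triode I_D = k_n[V_ov V_DS − ½ V_DS²] and I_D = (V_DD − V_DS)/R_D. Equating: 23.9 V_DS² − 34.99 V_DS + 4.84 = 0, giving V_DS = 0.155 V (the root below V_ov).
I_D = (4.84 − 0.155) / 26.6 = 0.176 mA.

I_D = 0.176 mA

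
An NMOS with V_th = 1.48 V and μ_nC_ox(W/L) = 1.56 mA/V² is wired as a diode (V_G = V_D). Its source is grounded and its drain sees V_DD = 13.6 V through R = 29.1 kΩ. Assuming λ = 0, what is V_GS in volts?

V_GS = 2.19 V

With gate tied to drain, V_GS = V_DS ≥ V_GS − V_th, so the device is in saturation.
KCL at the drain: ½ k_n (V_GS − V_th)² = (V_DD − V_GS)/R.
Let x = V_GS − 1.48. Then 22.7 x² + x − 12.12 = 0, giving x = 0.709 V (positive root), so V_GS = 2.19 V.
I_D = (V_DD − V_GS)/R = (13.6 − 2.19) / 29.1 = 0.392 mA.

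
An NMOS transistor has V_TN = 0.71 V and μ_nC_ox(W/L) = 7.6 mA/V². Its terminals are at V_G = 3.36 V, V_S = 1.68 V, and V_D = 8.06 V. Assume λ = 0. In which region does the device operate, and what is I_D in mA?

Saturation; I_D = 3.58 mA

V_GS = V_G − V_S = 3.36 − 1.68 = 1.68 V; V_DS = V_D − V_S = 8.06 − 1.68 = 6.38 V.
V_ov = V_GS − V_TN = 1.68 − 0.71 = 0.97 V.
Since V_DS = 6.38 V ≥ V_ov = 0.97 V, the device is in saturation.
I_D = ½ k_n V_ov² = 0.5 × 7.6 × 0.97² = 3.58 mA.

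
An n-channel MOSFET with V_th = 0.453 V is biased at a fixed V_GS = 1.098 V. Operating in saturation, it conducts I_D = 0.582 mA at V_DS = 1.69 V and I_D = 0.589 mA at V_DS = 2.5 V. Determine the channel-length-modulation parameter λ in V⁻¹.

With V_GS fixed, I_D ∝ (1 + λ V_DS) in saturation, so I_D2/I_D1 = (1 + λ V_DS2)/(1 + λ V_DS1).
0.589/0.582 = 1.012 = (1 + 2.5 λ)/(1 + 1.69 λ).
Solving: λ (I_D1 V_DS2 − I_D2 V_DS1) = I_D2 − I_D1, so λ = (0.589 − 0.582) / (0.582 × 2.5 − 0.589 × 1.69) = 0.007 / 0.46 = 0.0152 V⁻¹.

λ = 0.0152 V⁻¹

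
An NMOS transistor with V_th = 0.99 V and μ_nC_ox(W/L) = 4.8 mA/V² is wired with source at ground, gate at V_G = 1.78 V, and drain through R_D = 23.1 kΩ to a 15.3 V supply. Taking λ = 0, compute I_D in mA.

I_D = 0.654 mA

V_GS = V_G = 1.78 V, so V_ov = 1.78 − 0.99 = 0.79 V.
Assume saturation: I_D = ½ k_n V_ov² = 0.5 × 4.8 × 0.79² = 1.5 mA, giving V_DS = V_DD − I_D R_D = 15.3 − 1.5 × 23.1 = -19.3 V.
But -19.3 V < V_ov = 0.79 V, so the device is actually in triode.
In triode I_D = k_n[V_ov V_DS − ½ V_DS²] and I_D = (V_DD − V_DS)/R_D. Equating: 55.4 V_DS² − 88.6 V_DS + 15.3 = 0, giving V_DS = 0.197 V (the root below V_ov).
I_D = (15.3 − 0.197) / 23.1 = 0.654 mA.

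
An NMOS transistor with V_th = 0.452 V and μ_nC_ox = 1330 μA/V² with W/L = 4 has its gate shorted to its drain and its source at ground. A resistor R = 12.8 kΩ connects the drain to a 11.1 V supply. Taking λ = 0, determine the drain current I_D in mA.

I_D = 0.789 mA

With gate tied to drain, V_GS = V_DS ≥ V_GS − V_th, so the device is in saturation.
k_n = μ_nC_ox · (W/L) = 5.32 mA/V².
KCL at the drain: ½ k_n (V_GS − V_th)² = (V_DD − V_GS)/R.
Let x = V_GS − 0.452. Then 34 x² + x − 10.65 = 0, giving x = 0.545 V (positive root), so V_GS = 0.997 V.
I_D = (V_DD − V_GS)/R = (11.1 − 0.997) / 12.8 = 0.789 mA.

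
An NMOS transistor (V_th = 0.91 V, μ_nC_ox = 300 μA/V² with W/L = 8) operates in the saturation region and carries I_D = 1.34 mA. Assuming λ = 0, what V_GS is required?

k_n = μ_nC_ox · (W/L) = 2.4 mA/V².
In saturation I_D = ½ k_n (V_GS − V_th)², so V_GS − V_th = √(2 I_D / k_n) = √(2 × 1.34 / 2.4) = 1.06 V.
V_GS = 0.91 + 1.06 = 1.97 V.

V_GS = 1.97 V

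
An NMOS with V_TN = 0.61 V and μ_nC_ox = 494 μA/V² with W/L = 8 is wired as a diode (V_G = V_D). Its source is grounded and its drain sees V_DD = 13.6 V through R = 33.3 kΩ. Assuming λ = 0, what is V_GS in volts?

V_GS = 1.05 V

With gate tied to drain, V_GS = V_DS ≥ V_GS − V_TN, so the device is in saturation.
k_n = μ_nC_ox · (W/L) = 3.952 mA/V².
KCL at the drain: ½ k_n (V_GS − V_TN)² = (V_DD − V_GS)/R.
Let x = V_GS − 0.61. Then 65.8 x² + x − 12.99 = 0, giving x = 0.437 V (positive root), so V_GS = 1.05 V.
I_D = (V_DD − V_GS)/R = (13.6 − 1.05) / 33.3 = 0.377 mA.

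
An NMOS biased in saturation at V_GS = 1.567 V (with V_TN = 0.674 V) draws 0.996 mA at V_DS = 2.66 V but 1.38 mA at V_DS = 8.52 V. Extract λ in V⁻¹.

With V_GS fixed, I_D ∝ (1 + λ V_DS) in saturation, so I_D2/I_D1 = (1 + λ V_DS2)/(1 + λ V_DS1).
1.38/0.996 = 1.386 = (1 + 8.52 λ)/(1 + 2.66 λ).
Solving: λ (I_D1 V_DS2 − I_D2 V_DS1) = I_D2 − I_D1, so λ = (1.38 − 0.996) / (0.996 × 8.52 − 1.38 × 2.66) = 0.384 / 4.82 = 0.0797 V⁻¹.

λ = 0.0797 V⁻¹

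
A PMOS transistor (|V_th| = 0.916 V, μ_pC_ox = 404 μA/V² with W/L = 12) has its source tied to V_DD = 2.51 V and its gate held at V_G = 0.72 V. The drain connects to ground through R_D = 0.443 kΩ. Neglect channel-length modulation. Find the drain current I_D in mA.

V_SG = V_DD − V_G = 2.51 − 0.72 = 1.79 V, so V_ov = 1.79 − 0.916 = 0.874 V.
k_p = μ_pC_ox · (W/L) = 4.848 mA/V².
Assume saturation: I_D = ½ k_p V_ov² = 0.5 × 4.848 × 0.874² = 1.85 mA, giving V_SD = V_DD − I_D R_D = 2.51 − 1.85 × 0.443 = 1.69 V.
V_SD = 1.69 V ≥ V_ov = 0.874 V, confirming saturation.

I_D = 1.85 mA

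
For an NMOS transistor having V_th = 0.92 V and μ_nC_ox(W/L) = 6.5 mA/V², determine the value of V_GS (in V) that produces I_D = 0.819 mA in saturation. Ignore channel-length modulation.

In saturation I_D = ½ k_n (V_GS − V_th)², so V_GS − V_th = √(2 I_D / k_n) = √(2 × 0.819 / 6.5) = 0.502 V.
V_GS = 0.92 + 0.502 = 1.42 V.

V_GS = 1.42 V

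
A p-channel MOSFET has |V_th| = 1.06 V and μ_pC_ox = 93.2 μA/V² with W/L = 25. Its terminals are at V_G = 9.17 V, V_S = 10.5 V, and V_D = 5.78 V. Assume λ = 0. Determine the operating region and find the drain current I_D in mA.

Saturation; I_D = 0.0849 mA

V_SG = V_S − V_G = 10.5 − 9.17 = 1.33 V; V_SD = V_S − V_D = 10.5 − 5.78 = 4.72 V.
k_p = μ_pC_ox · (W/L) = 2.33 mA/V².
V_ov = V_SG − |V_th| = 1.33 − 1.06 = 0.27 V.
Since V_SD = 4.72 V ≥ V_ov = 0.27 V, the device is in saturation.
I_D = ½ k_p V_ov² = 0.5 × 2.33 × 0.27² = 0.0849 mA.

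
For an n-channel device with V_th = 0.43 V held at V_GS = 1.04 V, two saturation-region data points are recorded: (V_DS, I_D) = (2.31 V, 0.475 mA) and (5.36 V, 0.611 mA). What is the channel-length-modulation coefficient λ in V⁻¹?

λ = 0.120 V⁻¹

With V_GS fixed, I_D ∝ (1 + λ V_DS) in saturation, so I_D2/I_D1 = (1 + λ V_DS2)/(1 + λ V_DS1).
0.611/0.475 = 1.286 = (1 + 5.36 λ)/(1 + 2.31 λ).
Solving: λ (I_D1 V_DS2 − I_D2 V_DS1) = I_D2 − I_D1, so λ = (0.611 − 0.475) / (0.475 × 5.36 − 0.611 × 2.31) = 0.136 / 1.13 = 0.12 V⁻¹.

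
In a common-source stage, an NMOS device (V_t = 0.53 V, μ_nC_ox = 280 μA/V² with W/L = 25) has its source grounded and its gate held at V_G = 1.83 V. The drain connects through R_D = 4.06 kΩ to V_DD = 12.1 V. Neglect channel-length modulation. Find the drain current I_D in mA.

V_GS = V_G = 1.83 V, so V_ov = 1.83 − 0.53 = 1.3 V.
k_n = μ_nC_ox · (W/L) = 7 mA/V².
Assume saturation: I_D = ½ k_n V_ov² = 0.5 × 7 × 1.3² = 5.92 mA, giving V_DS = V_DD − I_D R_D = 12.1 − 5.92 × 4.06 = -11.9 V.
But -11.9 V < V_ov = 1.3 V, so the device is actually in triode.
In triode I_D = k_n[V_ov V_DS − ½ V_DS²] and I_D = (V_DD − V_DS)/R_D. Equating: 14.2 V_DS² − 37.95 V_DS + 12.1 = 0, giving V_DS = 0.37 V (the root below V_ov).
I_D = (12.1 − 0.37) / 4.06 = 2.89 mA.

I_D = 2.89 mA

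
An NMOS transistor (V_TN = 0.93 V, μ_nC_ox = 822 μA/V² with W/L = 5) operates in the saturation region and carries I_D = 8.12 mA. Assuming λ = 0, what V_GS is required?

k_n = μ_nC_ox · (W/L) = 4.11 mA/V².
In saturation I_D = ½ k_n (V_GS − V_TN)², so V_GS − V_TN = √(2 I_D / k_n) = √(2 × 8.12 / 4.11) = 1.99 V.
V_GS = 0.93 + 1.99 = 2.92 V.

V_GS = 2.92 V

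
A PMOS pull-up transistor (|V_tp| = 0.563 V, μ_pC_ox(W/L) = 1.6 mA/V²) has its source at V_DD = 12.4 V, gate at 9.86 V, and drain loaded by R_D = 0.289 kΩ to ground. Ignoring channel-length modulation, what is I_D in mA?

I_D = 3.13 mA

V_SG = V_DD − V_G = 12.4 − 9.86 = 2.54 V, so V_ov = 2.54 − 0.563 = 1.98 V.
Assume saturation: I_D = ½ k_p V_ov² = 0.5 × 1.6 × 1.98² = 3.13 mA, giving V_SD = V_DD − I_D R_D = 12.4 − 3.13 × 0.289 = 11.5 V.
V_SD = 11.5 V ≥ V_ov = 1.98 V, confirming saturation.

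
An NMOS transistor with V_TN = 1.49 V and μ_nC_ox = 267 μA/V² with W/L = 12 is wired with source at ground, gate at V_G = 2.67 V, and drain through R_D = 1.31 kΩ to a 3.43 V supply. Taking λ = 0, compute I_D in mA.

V_GS = V_G = 2.67 V, so V_ov = 2.67 − 1.49 = 1.18 V.
k_n = μ_nC_ox · (W/L) = 3.204 mA/V².
Assume saturation: I_D = ½ k_n V_ov² = 0.5 × 3.204 × 1.18² = 2.23 mA, giving V_DS = V_DD − I_D R_D = 3.43 − 2.23 × 1.31 = 0.508 V.
But 0.508 V < V_ov = 1.18 V, so the device is actually in triode.
In triode I_D = k_n[V_ov V_DS − ½ V_DS²] and I_D = (V_DD − V_DS)/R_D. Equating: 2.1 V_DS² − 5.953 V_DS + 3.43 = 0, giving V_DS = 0.804 V (the root below V_ov).
I_D = (3.43 − 0.804) / 1.31 = 2 mA.

I_D = 2.00 mA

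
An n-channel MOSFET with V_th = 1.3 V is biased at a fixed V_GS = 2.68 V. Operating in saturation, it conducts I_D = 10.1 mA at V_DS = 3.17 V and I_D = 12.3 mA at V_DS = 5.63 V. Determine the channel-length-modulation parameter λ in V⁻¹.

With V_GS fixed, I_D ∝ (1 + λ V_DS) in saturation, so I_D2/I_D1 = (1 + λ V_DS2)/(1 + λ V_DS1).
12.3/10.1 = 1.218 = (1 + 5.63 λ)/(1 + 3.17 λ).
Solving: λ (I_D1 V_DS2 − I_D2 V_DS1) = I_D2 − I_D1, so λ = (12.3 − 10.1) / (10.1 × 5.63 − 12.3 × 3.17) = 2.2 / 17.9 = 0.123 V⁻¹.

λ = 0.123 V⁻¹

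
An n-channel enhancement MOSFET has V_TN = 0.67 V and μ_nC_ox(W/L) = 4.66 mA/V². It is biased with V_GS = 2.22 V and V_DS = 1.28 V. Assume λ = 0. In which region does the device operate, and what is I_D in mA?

V_ov = V_GS − V_TN = 2.22 − 0.67 = 1.55 V.
Since V_DS = 1.28 V < V_ov = 1.55 V, the device is in the triode region.
I_D = k_n [V_ov · V_DS − ½ V_DS²] = 4.66 × [1.55 × 1.28 − 0.5 × 1.28²] = 5.43 mA.

Triode; I_D = 5.43 mA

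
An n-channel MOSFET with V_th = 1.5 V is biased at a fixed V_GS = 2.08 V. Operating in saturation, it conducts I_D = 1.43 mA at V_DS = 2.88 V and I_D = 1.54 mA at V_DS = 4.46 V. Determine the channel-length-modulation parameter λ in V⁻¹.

With V_GS fixed, I_D ∝ (1 + λ V_DS) in saturation, so I_D2/I_D1 = (1 + λ V_DS2)/(1 + λ V_DS1).
1.54/1.43 = 1.077 = (1 + 4.46 λ)/(1 + 2.88 λ).
Solving: λ (I_D1 V_DS2 − I_D2 V_DS1) = I_D2 − I_D1, so λ = (1.54 − 1.43) / (1.43 × 4.46 − 1.54 × 2.88) = 0.11 / 1.94 = 0.0566 V⁻¹.

λ = 0.0566 V⁻¹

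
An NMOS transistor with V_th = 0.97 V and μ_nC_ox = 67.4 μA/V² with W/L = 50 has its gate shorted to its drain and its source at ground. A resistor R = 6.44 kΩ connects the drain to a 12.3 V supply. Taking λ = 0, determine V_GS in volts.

V_GS = 1.95 V

With gate tied to drain, V_GS = V_DS ≥ V_GS − V_th, so the device is in saturation.
k_n = μ_nC_ox · (W/L) = 3.37 mA/V².
KCL at the drain: ½ k_n (V_GS − V_th)² = (V_DD − V_GS)/R.
Let x = V_GS − 0.97. Then 10.9 x² + x − 11.33 = 0, giving x = 0.977 V (positive root), so V_GS = 1.95 V.
I_D = (V_DD − V_GS)/R = (12.3 − 1.95) / 6.44 = 1.61 mA.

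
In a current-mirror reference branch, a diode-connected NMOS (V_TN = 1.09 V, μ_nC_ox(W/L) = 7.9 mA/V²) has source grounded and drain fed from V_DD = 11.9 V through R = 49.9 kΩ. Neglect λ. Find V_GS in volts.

With gate tied to drain, V_GS = V_DS ≥ V_GS − V_TN, so the device is in saturation.
KCL at the drain: ½ k_n (V_GS − V_TN)² = (V_DD − V_GS)/R.
Let x = V_GS − 1.09. Then 197 x² + x − 10.81 = 0, giving x = 0.232 V (positive root), so V_GS = 1.32 V.
I_D = (V_DD − V_GS)/R = (11.9 − 1.32) / 49.9 = 0.212 mA.

V_GS = 1.32 V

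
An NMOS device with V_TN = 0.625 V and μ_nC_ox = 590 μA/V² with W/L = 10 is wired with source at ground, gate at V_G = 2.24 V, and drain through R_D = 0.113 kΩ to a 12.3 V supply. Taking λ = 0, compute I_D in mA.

V_GS = V_G = 2.24 V, so V_ov = 2.24 − 0.625 = 1.62 V.
k_n = μ_nC_ox · (W/L) = 5.9 mA/V².
Assume saturation: I_D = ½ k_n V_ov² = 0.5 × 5.9 × 1.62² = 7.69 mA, giving V_DS = V_DD − I_D R_D = 12.3 − 7.69 × 0.113 = 11.4 V.
V_DS = 11.4 V ≥ V_ov = 1.62 V, confirming saturation.

I_D = 7.69 mA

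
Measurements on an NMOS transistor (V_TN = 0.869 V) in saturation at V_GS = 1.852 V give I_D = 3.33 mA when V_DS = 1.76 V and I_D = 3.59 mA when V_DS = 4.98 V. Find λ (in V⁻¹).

With V_GS fixed, I_D ∝ (1 + λ V_DS) in saturation, so I_D2/I_D1 = (1 + λ V_DS2)/(1 + λ V_DS1).
3.59/3.33 = 1.078 = (1 + 4.98 λ)/(1 + 1.76 λ).
Solving: λ (I_D1 V_DS2 − I_D2 V_DS1) = I_D2 − I_D1, so λ = (3.59 − 3.33) / (3.33 × 4.98 − 3.59 × 1.76) = 0.26 / 10.3 = 0.0253 V⁻¹.

λ = 0.0253 V⁻¹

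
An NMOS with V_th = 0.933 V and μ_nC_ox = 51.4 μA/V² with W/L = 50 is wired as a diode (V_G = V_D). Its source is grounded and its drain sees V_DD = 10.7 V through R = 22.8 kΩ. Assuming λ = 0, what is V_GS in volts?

V_GS = 1.49 V

With gate tied to drain, V_GS = V_DS ≥ V_GS − V_th, so the device is in saturation.
k_n = μ_nC_ox · (W/L) = 2.57 mA/V².
KCL at the drain: ½ k_n (V_GS − V_th)² = (V_DD − V_GS)/R.
Let x = V_GS − 0.933. Then 29.3 x² + x − 9.767 = 0, giving x = 0.561 V (positive root), so V_GS = 1.49 V.
I_D = (V_DD − V_GS)/R = (10.7 − 1.49) / 22.8 = 0.404 mA.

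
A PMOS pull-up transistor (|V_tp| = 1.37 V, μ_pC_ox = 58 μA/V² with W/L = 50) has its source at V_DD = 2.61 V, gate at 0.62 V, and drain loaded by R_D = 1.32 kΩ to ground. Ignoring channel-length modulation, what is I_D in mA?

I_D = 0.557 mA

V_SG = V_DD − V_G = 2.61 − 0.62 = 1.99 V, so V_ov = 1.99 − 1.37 = 0.62 V.
k_p = μ_pC_ox · (W/L) = 2.9 mA/V².
Assume saturation: I_D = ½ k_p V_ov² = 0.5 × 2.9 × 0.62² = 0.557 mA, giving V_SD = V_DD − I_D R_D = 2.61 − 0.557 × 1.32 = 1.87 V.
V_SD = 1.87 V ≥ V_ov = 0.62 V, confirming saturation.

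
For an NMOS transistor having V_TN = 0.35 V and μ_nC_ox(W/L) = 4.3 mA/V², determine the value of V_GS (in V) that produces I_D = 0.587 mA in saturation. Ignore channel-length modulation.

V_GS = 0.873 V

In saturation I_D = ½ k_n (V_GS − V_TN)², so V_GS − V_TN = √(2 I_D / k_n) = √(2 × 0.587 / 4.3) = 0.523 V.
V_GS = 0.35 + 0.523 = 0.873 V.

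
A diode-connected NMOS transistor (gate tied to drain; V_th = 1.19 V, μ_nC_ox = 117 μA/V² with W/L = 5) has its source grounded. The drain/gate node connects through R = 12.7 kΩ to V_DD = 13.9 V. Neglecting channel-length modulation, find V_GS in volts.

V_GS = 2.91 V

With gate tied to drain, V_GS = V_DS ≥ V_GS − V_th, so the device is in saturation.
k_n = μ_nC_ox · (W/L) = 0.585 mA/V².
KCL at the drain: ½ k_n (V_GS − V_th)² = (V_DD − V_GS)/R.
Let x = V_GS − 1.19. Then 3.71 x² + x − 12.71 = 0, giving x = 1.72 V (positive root), so V_GS = 2.91 V.
I_D = (V_DD − V_GS)/R = (13.9 − 2.91) / 12.7 = 0.865 mA.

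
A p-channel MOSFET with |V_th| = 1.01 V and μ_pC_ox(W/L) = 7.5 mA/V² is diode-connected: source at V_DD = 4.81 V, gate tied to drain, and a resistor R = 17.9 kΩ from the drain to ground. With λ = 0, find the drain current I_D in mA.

I_D = 0.199 mA

With gate tied to drain, V_SG = V_SD ≥ V_SG − |V_th|, so the device is in saturation.
KCL at the drain: ½ k_p (V_SG − |V_th|)² = (V_DD − V_SG)/R.
Let x = V_SG − 1.01. Then 67.1 x² + x − 3.8 = 0, giving x = 0.231 V (positive root), so V_SG = 1.24 V.
I_D = (V_DD − V_SG)/R = (4.81 − 1.24) / 17.9 = 0.199 mA.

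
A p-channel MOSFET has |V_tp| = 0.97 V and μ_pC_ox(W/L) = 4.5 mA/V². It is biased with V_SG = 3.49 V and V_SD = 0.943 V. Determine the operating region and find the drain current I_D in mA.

Triode; I_D = 8.69 mA

V_ov = V_SG − |V_tp| = 3.49 − 0.97 = 2.52 V.
Since V_SD = 0.943 V < V_ov = 2.52 V, the device is in the triode region.
I_D = k_p [V_ov · V_SD − ½ V_SD²] = 4.5 × [2.52 × 0.943 − 0.5 × 0.943²] = 8.69 mA.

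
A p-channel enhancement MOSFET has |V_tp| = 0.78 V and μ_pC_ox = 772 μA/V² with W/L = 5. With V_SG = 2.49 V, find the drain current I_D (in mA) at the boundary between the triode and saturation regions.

At the boundary V_SD = V_ov = V_SG − |V_tp| = 2.49 − 0.78 = 1.71 V.
k_p = μ_pC_ox · (W/L) = 3.86 mA/V².
I_D = ½ k_p V_ov² = 0.5 × 3.86 × 1.71² = 5.64 mA.

I_D = 5.64 mA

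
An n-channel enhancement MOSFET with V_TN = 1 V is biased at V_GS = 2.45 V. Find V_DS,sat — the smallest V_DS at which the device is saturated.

V_DS,sat = 1.45 V

The boundary between triode and saturation is V_DS = V_GS − V_TN = V_ov.
V_ov = 2.45 − 1 = 1.45 V.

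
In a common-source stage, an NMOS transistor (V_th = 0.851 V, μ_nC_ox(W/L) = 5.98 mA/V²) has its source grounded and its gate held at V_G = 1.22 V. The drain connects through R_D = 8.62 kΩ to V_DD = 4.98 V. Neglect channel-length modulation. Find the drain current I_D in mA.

V_GS = V_G = 1.22 V, so V_ov = 1.22 − 0.851 = 0.369 V.
Assume saturation: I_D = ½ k_n V_ov² = 0.5 × 5.98 × 0.369² = 0.407 mA, giving V_DS = V_DD − I_D R_D = 4.98 − 0.407 × 8.62 = 1.47 V.
V_DS = 1.47 V ≥ V_ov = 0.369 V, confirming saturation.

I_D = 0.407 mA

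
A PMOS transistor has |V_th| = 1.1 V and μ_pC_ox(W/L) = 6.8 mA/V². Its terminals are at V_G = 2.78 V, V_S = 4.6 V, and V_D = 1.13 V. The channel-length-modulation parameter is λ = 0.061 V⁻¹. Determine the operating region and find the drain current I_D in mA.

Saturation; I_D = 2.14 mA

V_SG = V_S − V_G = 4.6 − 2.78 = 1.82 V; V_SD = V_S − V_D = 4.6 − 1.13 = 3.47 V.
V_ov = V_SG − |V_th| = 1.82 − 1.1 = 0.72 V.
Since V_SD = 3.47 V ≥ V_ov = 0.72 V, the device is in saturation.
I_D = ½ k_p V_ov² (1 + λ V_SD) = 0.5 × 6.8 × 0.72² × (1 + 0.061 × 3.47) = 2.14 mA.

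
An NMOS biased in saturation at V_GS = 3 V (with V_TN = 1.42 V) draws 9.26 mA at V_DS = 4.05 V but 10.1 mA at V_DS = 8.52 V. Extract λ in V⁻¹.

λ = 0.0221 V⁻¹

With V_GS fixed, I_D ∝ (1 + λ V_DS) in saturation, so I_D2/I_D1 = (1 + λ V_DS2)/(1 + λ V_DS1).
10.1/9.26 = 1.091 = (1 + 8.52 λ)/(1 + 4.05 λ).
Solving: λ (I_D1 V_DS2 − I_D2 V_DS1) = I_D2 − I_D1, so λ = (10.1 − 9.26) / (9.26 × 8.52 − 10.1 × 4.05) = 0.84 / 38 = 0.0221 V⁻¹.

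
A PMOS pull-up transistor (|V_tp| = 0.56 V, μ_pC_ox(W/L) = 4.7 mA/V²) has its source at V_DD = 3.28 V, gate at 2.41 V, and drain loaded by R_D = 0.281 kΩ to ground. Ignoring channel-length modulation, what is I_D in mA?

I_D = 0.226 mA

V_SG = V_DD − V_G = 3.28 − 2.41 = 0.87 V, so V_ov = 0.87 − 0.56 = 0.31 V.
Assume saturation: I_D = ½ k_p V_ov² = 0.5 × 4.7 × 0.31² = 0.226 mA, giving V_SD = V_DD − I_D R_D = 3.28 − 0.226 × 0.281 = 3.22 V.
V_SD = 3.22 V ≥ V_ov = 0.31 V, confirming saturation.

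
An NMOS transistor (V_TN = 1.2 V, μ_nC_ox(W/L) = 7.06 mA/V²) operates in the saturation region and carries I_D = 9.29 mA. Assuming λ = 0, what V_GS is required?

V_GS = 2.82 V

In saturation I_D = ½ k_n (V_GS − V_TN)², so V_GS − V_TN = √(2 I_D / k_n) = √(2 × 9.29 / 7.06) = 1.62 V.
V_GS = 1.2 + 1.62 = 2.82 V.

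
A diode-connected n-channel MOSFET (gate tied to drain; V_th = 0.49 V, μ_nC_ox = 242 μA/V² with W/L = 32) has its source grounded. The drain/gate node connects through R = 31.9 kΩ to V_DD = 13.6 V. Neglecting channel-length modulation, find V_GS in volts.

With gate tied to drain, V_GS = V_DS ≥ V_GS − V_th, so the device is in saturation.
k_n = μ_nC_ox · (W/L) = 7.744 mA/V².
KCL at the drain: ½ k_n (V_GS − V_th)² = (V_DD − V_GS)/R.
Let x = V_GS − 0.49. Then 124 x² + x − 13.11 = 0, giving x = 0.322 V (positive root), so V_GS = 0.812 V.
I_D = (V_DD − V_GS)/R = (13.6 − 0.812) / 31.9 = 0.401 mA.

V_GS = 0.812 V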